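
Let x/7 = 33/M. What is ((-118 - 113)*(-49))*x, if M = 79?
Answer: 2614689/79 ≈ 33097.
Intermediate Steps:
x = 231/79 (x = 7*(33/79) = 231/79 ≈ 2.9240)
((-118 - 113)*(-49))*x = ((-118 - 113)*(-49))*(231/79) = -231*(-49)*(231/79) = 11319*(231/79) = 2614689/79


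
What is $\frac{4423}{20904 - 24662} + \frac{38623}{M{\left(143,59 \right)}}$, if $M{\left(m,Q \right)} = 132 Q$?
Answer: $\frac{55349455}{14633652} \approx 3.7823$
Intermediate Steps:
$\frac{4423}{20904 - 24662} + \frac{38623}{M{\left(143,59 \right)}} = \frac{4423}{20904 - 24662} + \frac{38623}{132 \cdot 59} = \frac{4423}{20904 - 24662} + \frac{38623}{7788} = \frac{4423}{-3758} + 38623 \cdot \frac{1}{7788} = 4423 \left(- \frac{1}{3758}\right) + \frac{38623}{7788} = - \frac{4423}{3758} + \frac{38623}{7788} = \frac{55349455}{14633652}$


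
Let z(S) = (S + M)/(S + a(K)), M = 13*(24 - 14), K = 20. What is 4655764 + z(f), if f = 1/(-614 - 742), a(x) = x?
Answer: 126259840195/27119 ≈ 4.6558e+6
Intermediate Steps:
M = 130 (M = 13*10 = 130)
f = -1/1356 (f = 1/(-1356) = -1/1356 ≈ -0.00073746)
z(S) = (130 + S)/(20 + S) (z(S) = (S + 130)/(S + 20) = (130 + S)/(20 + S))
4655764 + z(f) = 4655764 + (130 - 1/1356)/(20 - 1/1356) = 4655764 + (176279/1356)/(27119/1356) = 4655764 + (1356/27119)*(176279/1356) = 4655764 + 176279/27119 = 126259840195/27119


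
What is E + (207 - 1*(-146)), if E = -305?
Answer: 48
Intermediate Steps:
E + (207 - 1*(-146)) = -305 + (207 - 1*(-146)) = -305 + (207 + 146) = -305 + 353 = 48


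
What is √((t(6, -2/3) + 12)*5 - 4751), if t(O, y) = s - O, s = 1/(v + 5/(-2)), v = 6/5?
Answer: I*√798499/13 ≈ 68.738*I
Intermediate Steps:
v = 6/5 (v = 6*(⅕) = 6/5 ≈ 1.2000)
s = -10/13 (s = 1/(6/5 + 5/(-2)) = 1/(6/5 + 5*(-½)) = 1/(6/5 - 5/2) = 1/(-13/10) = -10/13 ≈ -0.76923)
t(O, y) = -10/13 - O
√((t(6, -2/3) + 12)*5 - 4751) = √(((-10/13 - 1*6) + 12)*5 - 4751) = √(((-10/13 - 6) + 12)*5 - 4751) = √((-88/13 + 12)*5 - 4751) = √((68/13)*5 - 4751) = √(340/13 - 4751) = √(-61423/13) = I*√798499/13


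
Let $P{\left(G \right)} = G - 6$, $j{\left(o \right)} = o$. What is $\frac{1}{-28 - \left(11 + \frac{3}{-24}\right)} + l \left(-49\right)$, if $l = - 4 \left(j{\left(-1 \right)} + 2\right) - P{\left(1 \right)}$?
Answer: $- \frac{15247}{311} \approx -49.026$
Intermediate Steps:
$P{\left(G \right)} = -6 + G$ ($P{\left(G \right)} = G - 6 = -6 + G$)
$l = 1$ ($l = - 4 \left(-1 + 2\right) - \left(-6 + 1\right) = \left(-4\right) 1 - -5 = -4 + 5 = 1$)
$\frac{1}{-28 - \left(11 + \frac{3}{-24}\right)} + l \left(-49\right) = \frac{1}{-28 - \left(11 + \frac{3}{-24}\right)} + 1 \left(-49\right) = \frac{1}{-28 - \frac{87}{8}} - 49 = \frac{1}{- \frac{311}{8}} - 49 = - \frac{8}{311} - 49 = - \frac{15247}{311}$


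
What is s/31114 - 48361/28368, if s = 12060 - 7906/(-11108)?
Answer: -1614222729073/1225548350352 ≈ -1.3171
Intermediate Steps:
s = 66985193/5554 (s = 12060 - 7906*(-1/11108) = 12060 + 3953/5554 = 66985193/5554 ≈ 12061.)
s/31114 - 48361/28368 = (66985193/5554)/31114 - 48361/28368 = (66985193/5554)*(1/31114) - 48361*1/28368 = 66985193/172807156 - 48361/28368 = -1614222729073/1225548350352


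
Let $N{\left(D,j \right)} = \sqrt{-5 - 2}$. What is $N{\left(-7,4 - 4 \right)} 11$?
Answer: $11 i \sqrt{7} \approx 29.103 i$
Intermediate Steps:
$N{\left(D,j \right)} = i \sqrt{7}$ ($N{\left(D,j \right)} = \sqrt{-7} = i \sqrt{7}$)
$N{\left(-7,4 - 4 \right)} 11 = i \sqrt{7} \cdot 11 = 11 i \sqrt{7}$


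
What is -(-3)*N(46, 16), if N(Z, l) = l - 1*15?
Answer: 3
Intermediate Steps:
N(Z, l) = -15 + l (N(Z, l) = l - 15 = -15 + l)
-(-3)*N(46, 16) = -(-3)*(-15 + 16) = -(-3) = -1*(-3) = 3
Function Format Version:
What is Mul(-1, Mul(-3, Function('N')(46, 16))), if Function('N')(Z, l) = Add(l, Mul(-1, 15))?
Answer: 3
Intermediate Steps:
Function('N')(Z, l) = Add(-15, l) (Function('N')(Z, l) = Add(l, -15) = Add(-15, l))
Mul(-1, Mul(-3, Function('N')(46, 16))) = Mul(-1, Mul(-3, Add(-15, 16))) = Mul(-1, Mul(-3, 1)) = Mul(-1, -3) = 3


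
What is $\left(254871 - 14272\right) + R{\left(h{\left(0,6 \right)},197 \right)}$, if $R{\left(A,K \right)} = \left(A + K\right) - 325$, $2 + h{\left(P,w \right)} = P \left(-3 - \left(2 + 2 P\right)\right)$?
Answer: $240469$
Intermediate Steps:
$h{\left(P,w \right)} = -2 + P \left(-5 - 2 P\right)$ ($h{\left(P,w \right)} = -2 + P \left(-3 - \left(2 + 2 P\right)\right) = -2 + P \left(-5 - 2 P\right)$)
$R{\left(A,K \right)} = -325 + A + K$
$\left(254871 - 14272\right) + R{\left(h{\left(0,6 \right)},197 \right)} = \left(254871 - 14272\right) - \left(130 + 0\right) = 240599 - 130 = 240469$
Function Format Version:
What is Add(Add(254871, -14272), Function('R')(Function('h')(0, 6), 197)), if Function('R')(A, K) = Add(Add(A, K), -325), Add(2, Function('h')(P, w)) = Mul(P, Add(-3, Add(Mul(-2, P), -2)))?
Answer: 240469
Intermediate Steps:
Function('h')(P, w) = Add(-2, Mul(P, Add(-5, Mul(-2, P)))) (Function('h')(P, w) = Add(-2, Mul(P, Add(-3, Add(Mul(-2, P), -2)))) = Add(-2, Mul(P, Add(-3, Add(-2, Mul(-2, P))))) = Add(-2, Mul(P, Add(-5, Mul(-2, P)))))
Function('R')(A, K) = Add(-325, A, K)
Add(Add(254871, -14272), Function('R')(Function('h')(0, 6), 197)) = Add(Add(254871, -14272), Add(-325, Add(-2, Mul(-5, 0), Mul(-2, Pow(0, 2))), 197)) = Add(240599, Add(-325, Add(-2, 0, Mul(-2, 0)), 197)) = Add(240599, Add(-325, Add(-2, 0, 0), 197)) = Add(240599, Add(-325, -2, 197)) = Add(240599, -130) = 240469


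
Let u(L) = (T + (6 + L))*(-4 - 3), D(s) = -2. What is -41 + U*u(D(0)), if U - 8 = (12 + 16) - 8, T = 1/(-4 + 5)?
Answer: -1021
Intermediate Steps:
T = 1 (T = 1/1 = 1)
U = 28 (U = 8 + ((12 + 16) - 8) = 8 + (28 - 8) = 8 + 20 = 28)
u(L) = -49 - 7*L (u(L) = (1 + (6 + L))*(-4 - 3) = (7 + L)*(-7) = -49 - 7*L)
-41 + U*u(D(0)) = -41 + 28*(-49 - 7*(-2)) = -41 + 28*(-49 + 14) = -41 + 28*(-35) = -41 - 980 = -1021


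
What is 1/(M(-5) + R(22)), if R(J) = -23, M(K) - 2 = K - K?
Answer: -1/21 ≈ -0.047619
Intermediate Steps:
M(K) = 2 (M(K) = 2 + (K - K) = 2 + 0 = 2)
1/(M(-5) + R(22)) = 1/(2 - 23) = 1/(-21) = -1/21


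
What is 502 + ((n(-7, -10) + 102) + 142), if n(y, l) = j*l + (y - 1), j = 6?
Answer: 678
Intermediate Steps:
n(y, l) = -1 + y + 6*l (n(y, l) = 6*l + (y - 1) = 6*l + (-1 + y) = -1 + y + 6*l)
502 + ((n(-7, -10) + 102) + 142) = 502 + (((-1 - 7 + 6*(-10)) + 102) + 142) = 502 + (((-1 - 7 - 60) + 102) + 142) = 502 + ((-68 + 102) + 142) = 502 + (34 + 142) = 502 + 176 = 678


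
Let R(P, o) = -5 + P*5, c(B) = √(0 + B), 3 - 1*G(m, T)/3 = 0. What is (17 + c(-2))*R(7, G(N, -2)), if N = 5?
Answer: 510 + 30*I*√2 ≈ 510.0 + 42.426*I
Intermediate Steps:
G(m, T) = 9 (G(m, T) = 9 - 3*0 = 9 + 0 = 9)
c(B) = √B
R(P, o) = -5 + 5*P
(17 + c(-2))*R(7, G(N, -2)) = (17 + √(-2))*(-5 + 5*7) = (17 + I*√2)*(-5 + 35) = (17 + I*√2)*30 = 510 + 30*I*√2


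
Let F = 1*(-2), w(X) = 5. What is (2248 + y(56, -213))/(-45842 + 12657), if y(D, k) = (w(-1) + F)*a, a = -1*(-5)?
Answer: -2263/33185 ≈ -0.068193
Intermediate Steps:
a = 5
F = -2
y(D, k) = 15 (y(D, k) = (5 - 2)*5 = 3*5 = 15)
(2248 + y(56, -213))/(-45842 + 12657) = (2248 + 15)/(-45842 + 12657) = 2263/(-33185) = 2263*(-1/33185) = -2263/33185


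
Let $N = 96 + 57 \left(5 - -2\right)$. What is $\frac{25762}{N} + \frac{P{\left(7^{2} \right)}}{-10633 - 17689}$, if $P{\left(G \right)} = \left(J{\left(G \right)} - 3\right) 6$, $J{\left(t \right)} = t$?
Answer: $\frac{33158852}{637245} \approx 52.035$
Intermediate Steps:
$P{\left(G \right)} = -18 + 6 G$ ($P{\left(G \right)} = \left(G - 3\right) 6 = \left(-3 + G\right) 6 = -18 + 6 G$)
$N = 495$ ($N = 96 + 57 \left(5 + 2\right) = 96 + 57 \cdot 7 = 96 + 399 = 495$)
$\frac{25762}{N} + \frac{P{\left(7^{2} \right)}}{-10633 - 17689} = \frac{25762}{495} + \frac{-18 + 6 \cdot 7^{2}}{-10633 - 17689} = 25762 \cdot \frac{1}{495} + \frac{-18 + 6 \cdot 49}{-28322} = \frac{2342}{45} + \left(-18 + 294\right) \left(- \frac{1}{28322}\right) = \frac{2342}{45} + 276 \left(- \frac{1}{28322}\right) = \frac{2342}{45} - \frac{138}{14161} = \frac{33158852}{637245}$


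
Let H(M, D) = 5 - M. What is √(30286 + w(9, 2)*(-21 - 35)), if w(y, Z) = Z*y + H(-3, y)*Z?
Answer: √28382 ≈ 168.47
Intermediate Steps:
w(y, Z) = 8*Z + Z*y (w(y, Z) = Z*y + (5 - 1*(-3))*Z = Z*y + (5 + 3)*Z = Z*y + 8*Z = 8*Z + Z*y)
√(30286 + w(9, 2)*(-21 - 35)) = √(30286 + (2*(8 + 9))*(-21 - 35)) = √(30286 + (2*17)*(-56)) = √(30286 + 34*(-56)) = √(30286 - 1904) = √28382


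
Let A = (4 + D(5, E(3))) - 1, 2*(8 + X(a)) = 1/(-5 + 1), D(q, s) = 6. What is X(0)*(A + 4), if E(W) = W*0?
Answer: -845/8 ≈ -105.63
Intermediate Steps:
E(W) = 0
X(a) = -65/8 (X(a) = -8 + 1/(2*(-5 + 1)) = -8 + (1/2)/(-4) = -8 + (1/2)*(-1/4) = -8 - 1/8 = -65/8)
A = 9 (A = (4 + 6) - 1 = 10 - 1 = 9)
X(0)*(A + 4) = -65*(9 + 4)/8 = -65/8*13 = -845/8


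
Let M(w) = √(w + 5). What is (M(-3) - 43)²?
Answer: (43 - √2)² ≈ 1729.4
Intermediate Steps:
M(w) = √(5 + w)
(M(-3) - 43)² = (√(5 - 3) - 43)² = (√2 - 43)² = (-43 + √2)²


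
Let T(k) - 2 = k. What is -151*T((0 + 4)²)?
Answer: -2718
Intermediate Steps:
T(k) = 2 + k
-151*T((0 + 4)²) = -151*(2 + (0 + 4)²) = -151*(2 + 4²) = -151*(2 + 16) = -151*18 = -2718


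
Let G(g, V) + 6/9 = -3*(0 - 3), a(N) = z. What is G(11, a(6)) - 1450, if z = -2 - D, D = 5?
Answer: -4325/3 ≈ -1441.7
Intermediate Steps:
z = -7 (z = -2 - 1*5 = -2 - 5 = -7)
a(N) = -7
G(g, V) = 25/3 (G(g, V) = -2/3 - 3*(0 - 3) = -2/3 - 3*(-3) = -2/3 + 9 = 25/3)
G(11, a(6)) - 1450 = 25/3 - 1450 = -4325/3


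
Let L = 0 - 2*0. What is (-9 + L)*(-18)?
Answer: 162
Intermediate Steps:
L = 0 (L = 0 + 0 = 0)
(-9 + L)*(-18) = (-9 + 0)*(-18) = -9*(-18) = 162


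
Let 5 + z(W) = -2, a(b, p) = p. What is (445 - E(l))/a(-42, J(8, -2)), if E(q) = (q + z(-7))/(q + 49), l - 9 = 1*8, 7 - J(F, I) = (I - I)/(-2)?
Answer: 14680/231 ≈ 63.550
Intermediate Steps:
J(F, I) = 7 (J(F, I) = 7 - (I - I)/(-2) = 7 - 0*(-1)/2 = 7 - 1*0 = 7 + 0 = 7)
z(W) = -7 (z(W) = -5 - 2 = -7)
l = 17 (l = 9 + 1*8 = 9 + 8 = 17)
E(q) = (-7 + q)/(49 + q) (E(q) = (q - 7)/(q + 49) = (-7 + q)/(49 + q))
(445 - E(l))/a(-42, J(8, -2)) = (445 - (-7 + 17)/(49 + 17))/7 = (445 - 10/66)*(⅐) = (445 - 1*5/33)*(⅐) = (445 - 5/33)*(⅐) = (14680/33)*(⅐) = 14680/231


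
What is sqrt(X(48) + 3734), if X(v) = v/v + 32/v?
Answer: sqrt(33621)/3 ≈ 61.120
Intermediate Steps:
X(v) = 1 + 32/v
sqrt(X(48) + 3734) = sqrt((32 + 48)/48 + 3734) = sqrt((1/48)*80 + 3734) = sqrt(5/3 + 3734) = sqrt(11207/3) = sqrt(33621)/3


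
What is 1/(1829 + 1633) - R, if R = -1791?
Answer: 6200443/3462 ≈ 1791.0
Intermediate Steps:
1/(1829 + 1633) - R = 1/(1829 + 1633) - 1*(-1791) = 1/3462 + 1791 = 6200443/3462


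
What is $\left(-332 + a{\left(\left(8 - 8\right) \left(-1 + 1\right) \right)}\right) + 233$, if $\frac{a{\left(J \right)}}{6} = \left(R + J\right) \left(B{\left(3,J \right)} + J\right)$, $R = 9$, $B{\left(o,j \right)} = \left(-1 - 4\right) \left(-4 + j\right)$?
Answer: $981$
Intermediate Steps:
$B{\left(o,j \right)} = 20 - 5 j$ ($B{\left(o,j \right)} = - 5 \left(-4 + j\right) = 20 - 5 j$)
$a{\left(J \right)} = 6 \left(9 + J\right) \left(20 - 4 J\right)$ ($a{\left(J \right)} = 6 \left(9 + J\right) \left(\left(20 - 5 J\right) + J\right) = 6 \left(9 + J\right) \left(20 - 4 J\right)$)
$\left(-332 + a{\left(\left(8 - 8\right) \left(-1 + 1\right) \right)}\right) + 233 = \left(-332 - \left(-1080 + 24 \left(-1 + 1\right)^{2} \left(8 - 8\right)^{2} + 96 \left(8 - 8\right) \left(-1 + 1\right)\right)\right) + 233 = \left(-332 - \left(-1080 + 0 + 96 \cdot 0 \cdot 0\right)\right) + 233 = \left(-332 - \left(-1080 + 24 \cdot 0^{2}\right)\right) + 233 = \left(-332 + \left(1080 + 0 - 0\right)\right) + 233 = \left(-332 + \left(1080 + 0 + 0\right)\right) + 233 = \left(-332 + 1080\right) + 233 = 748 + 233 = 981$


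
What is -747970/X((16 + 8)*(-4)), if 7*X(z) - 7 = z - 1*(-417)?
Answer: -2617895/164 ≈ -15963.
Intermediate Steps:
X(z) = 424/7 + z/7 (X(z) = 1 + (z - 1*(-417))/7 = 1 + (z + 417)/7 = 1 + (417 + z)/7 = 1 + (417/7 + z/7) = 424/7 + z/7)
-747970/X((16 + 8)*(-4)) = -747970/(424/7 + ((16 + 8)*(-4))/7) = -747970/(424/7 + (24*(-4))/7) = -747970/(424/7 + (1/7)*(-96)) = -747970/(424/7 - 96/7) = -747970/328/7 = -747970*7/328 = -2617895/164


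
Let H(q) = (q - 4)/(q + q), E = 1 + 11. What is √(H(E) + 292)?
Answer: √2631/3 ≈ 17.098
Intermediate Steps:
E = 12
H(q) = (-4 + q)/(2*q) (H(q) = (-4 + q)/((2*q)) = (-4 + q)*(1/(2*q)) = (-4 + q)/(2*q))
√(H(E) + 292) = √((½)*(-4 + 12)/12 + 292) = √((½)*(1/12)*8 + 292) = √(⅓ + 292) = √(877/3) = √2631/3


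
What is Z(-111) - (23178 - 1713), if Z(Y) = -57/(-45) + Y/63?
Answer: -2253877/105 ≈ -21466.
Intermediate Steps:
Z(Y) = 19/15 + Y/63 (Z(Y) = -57*(-1/45) + Y*(1/63) = 19/15 + Y/63)
Z(-111) - (23178 - 1713) = (19/15 + (1/63)*(-111)) - (23178 - 1713) = (19/15 - 37/21) - 1*21465 = -52/105 - 21465 = -2253877/105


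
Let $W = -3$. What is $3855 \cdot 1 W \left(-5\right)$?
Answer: $57825$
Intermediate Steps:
$3855 \cdot 1 W \left(-5\right) = 3855 \cdot 1 \left(-3\right) \left(-5\right) = 3855 \left(\left(-3\right) \left(-5\right)\right) = 3855 \cdot 15 = 57825$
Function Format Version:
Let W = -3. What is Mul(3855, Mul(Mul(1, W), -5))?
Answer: 57825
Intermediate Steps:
Mul(3855, Mul(Mul(1, W), -5)) = Mul(3855, Mul(Mul(1, -3), -5)) = Mul(3855, Mul(-3, -5)) = Mul(3855, 15) = 57825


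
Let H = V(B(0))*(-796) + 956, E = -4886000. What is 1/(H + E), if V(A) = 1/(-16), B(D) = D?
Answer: -4/19539977 ≈ -2.0471e-7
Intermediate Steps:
V(A) = -1/16
H = 4023/4 (H = -1/16*(-796) + 956 = 199/4 + 956 = 4023/4 ≈ 1005.8)
1/(H + E) = 1/(4023/4 - 4886000) = 1/(-19539977/4) = -4/19539977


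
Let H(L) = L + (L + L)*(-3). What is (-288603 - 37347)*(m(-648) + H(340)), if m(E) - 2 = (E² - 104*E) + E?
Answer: -158069452500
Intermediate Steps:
H(L) = -5*L (H(L) = L + (2*L)*(-3) = L - 6*L = -5*L)
m(E) = 2 + E² - 103*E (m(E) = 2 + ((E² - 104*E) + E) = 2 + (E² - 103*E) = 2 + E² - 103*E)
(-288603 - 37347)*(m(-648) + H(340)) = (-288603 - 37347)*((2 + (-648)² - 103*(-648)) - 5*340) = -325950*((2 + 419904 + 66744) - 1700) = -325950*(486650 - 1700) = -325950*484950 = -158069452500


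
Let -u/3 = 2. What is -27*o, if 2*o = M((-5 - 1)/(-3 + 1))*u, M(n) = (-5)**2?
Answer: 2025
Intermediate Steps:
u = -6 (u = -3*2 = -6)
M(n) = 25
o = -75 (o = (25*(-6))/2 = (1/2)*(-150) = -75)
-27*o = -27*(-75) = 2025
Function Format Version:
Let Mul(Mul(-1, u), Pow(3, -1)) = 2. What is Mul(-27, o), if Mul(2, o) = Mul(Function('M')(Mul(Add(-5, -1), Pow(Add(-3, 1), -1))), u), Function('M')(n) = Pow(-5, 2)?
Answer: 2025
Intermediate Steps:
u = -6 (u = Mul(-3, 2) = -6)
Function('M')(n) = 25
o = -75 (o = Mul(Rational(1, 2), Mul(25, -6)) = Mul(Rational(1, 2), -150) = -75)
Mul(-27, o) = Mul(-27, -75) = 2025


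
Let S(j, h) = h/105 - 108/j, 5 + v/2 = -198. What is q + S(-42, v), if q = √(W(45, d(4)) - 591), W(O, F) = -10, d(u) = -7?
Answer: -136/105 + I*√601 ≈ -1.2952 + 24.515*I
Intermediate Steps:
v = -406 (v = -10 + 2*(-198) = -10 - 396 = -406)
S(j, h) = -108/j + h/105 (S(j, h) = h*(1/105) - 108/j = h/105 - 108/j = -108/j + h/105)
q = I*√601 (q = √(-10 - 591) = √(-601) = I*√601 ≈ 24.515*I)
q + S(-42, v) = I*√601 + (-108/(-42) + (1/105)*(-406)) = I*√601 + (-108*(-1/42) - 58/15) = I*√601 + (18/7 - 58/15) = I*√601 - 136/105 = -136/105 + I*√601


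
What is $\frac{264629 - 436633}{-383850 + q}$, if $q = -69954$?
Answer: $\frac{43001}{113451} \approx 0.37903$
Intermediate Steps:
$\frac{264629 - 436633}{-383850 + q} = \frac{264629 - 436633}{-383850 - 69954} = - \frac{172004}{-453804} = \left(-172004\right) \left(- \frac{1}{453804}\right) = \frac{43001}{113451}$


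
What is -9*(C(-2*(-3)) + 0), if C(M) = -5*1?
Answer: 45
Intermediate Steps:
C(M) = -5
-9*(C(-2*(-3)) + 0) = -9*(-5 + 0) = -9*(-5) = 45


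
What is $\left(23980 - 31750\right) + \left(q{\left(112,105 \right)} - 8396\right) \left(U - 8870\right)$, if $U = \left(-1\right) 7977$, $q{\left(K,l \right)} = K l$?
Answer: $-56681078$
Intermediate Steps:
$U = -7977$
$\left(23980 - 31750\right) + \left(q{\left(112,105 \right)} - 8396\right) \left(U - 8870\right) = \left(23980 - 31750\right) + \left(112 \cdot 105 - 8396\right) \left(-7977 - 8870\right) = -7770 + \left(11760 - 8396\right) \left(-16847\right) = -7770 + 3364 \left(-16847\right) = -7770 - 56673308 = -56681078$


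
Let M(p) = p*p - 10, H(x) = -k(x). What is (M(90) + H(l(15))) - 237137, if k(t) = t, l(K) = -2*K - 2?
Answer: -229015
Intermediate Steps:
l(K) = -2 - 2*K
H(x) = -x
M(p) = -10 + p² (M(p) = p² - 10 = -10 + p²)
(M(90) + H(l(15))) - 237137 = ((-10 + 90²) - (-2 - 2*15)) - 237137 = ((-10 + 8100) - (-2 - 30)) - 237137 = (8090 - 1*(-32)) - 237137 = (8090 + 32) - 237137 = 8122 - 237137 = -229015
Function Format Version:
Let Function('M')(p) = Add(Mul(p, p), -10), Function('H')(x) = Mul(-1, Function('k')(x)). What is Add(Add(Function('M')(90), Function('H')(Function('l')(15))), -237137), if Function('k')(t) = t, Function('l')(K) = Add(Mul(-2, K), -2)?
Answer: -229015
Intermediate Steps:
Function('l')(K) = Add(-2, Mul(-2, K))
Function('H')(x) = Mul(-1, x)
Function('M')(p) = Add(-10, Pow(p, 2)) (Function('M')(p) = Add(Pow(p, 2), -10) = Add(-10, Pow(p, 2)))
Add(Add(Function('M')(90), Function('H')(Function('l')(15))), -237137) = Add(Add(Add(-10, Pow(90, 2)), Mul(-1, Add(-2, Mul(-2, 15)))), -237137) = Add(Add(Add(-10, 8100), Mul(-1, Add(-2, -30))), -237137) = Add(Add(8090, Mul(-1, -32)), -237137) = Add(Add(8090, 32), -237137) = Add(8122, -237137) = -229015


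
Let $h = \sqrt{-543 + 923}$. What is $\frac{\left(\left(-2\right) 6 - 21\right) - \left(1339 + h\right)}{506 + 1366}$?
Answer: $- \frac{343}{468} - \frac{\sqrt{95}}{936} \approx -0.74332$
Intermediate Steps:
$h = 2 \sqrt{95}$ ($h = \sqrt{380} = 2 \sqrt{95} \approx 19.494$)
$\frac{\left(\left(-2\right) 6 - 21\right) - \left(1339 + h\right)}{506 + 1366} = \frac{\left(\left(-2\right) 6 - 21\right) - \left(1339 + 2 \sqrt{95}\right)}{506 + 1366} = \frac{\left(-12 - 21\right) - \left(1339 + 2 \sqrt{95}\right)}{1872} = \left(-33 - \left(1339 + 2 \sqrt{95}\right)\right) \frac{1}{1872} = \left(-1372 - 2 \sqrt{95}\right) \frac{1}{1872} = - \frac{343}{468} - \frac{\sqrt{95}}{936}$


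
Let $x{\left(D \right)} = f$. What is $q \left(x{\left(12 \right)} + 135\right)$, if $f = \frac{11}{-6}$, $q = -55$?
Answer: $- \frac{43945}{6} \approx -7324.2$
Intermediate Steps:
$f = - \frac{11}{6}$ ($f = 11 \left(- \frac{1}{6}\right) = - \frac{11}{6} \approx -1.8333$)
$x{\left(D \right)} = - \frac{11}{6}$
$q \left(x{\left(12 \right)} + 135\right) = - 55 \left(- \frac{11}{6} + 135\right) = \left(-55\right) \frac{799}{6} = - \frac{43945}{6}$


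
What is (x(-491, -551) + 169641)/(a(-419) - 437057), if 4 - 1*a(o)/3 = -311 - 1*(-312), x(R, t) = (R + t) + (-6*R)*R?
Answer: 1277887/437048 ≈ 2.9239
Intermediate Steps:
x(R, t) = R + t - 6*R² (x(R, t) = (R + t) - 6*R² = R + t - 6*R²)
a(o) = 9 (a(o) = 12 - 3*(-311 - 1*(-312)) = 12 - 3*(-311 + 312) = 12 - 3*1 = 12 - 3 = 9)
(x(-491, -551) + 169641)/(a(-419) - 437057) = ((-491 - 551 - 6*(-491)²) + 169641)/(9 - 437057) = ((-491 - 551 - 6*241081) + 169641)/(-437048) = ((-491 - 551 - 1446486) + 169641)*(-1/437048) = (-1447528 + 169641)*(-1/437048) = -1277887*(-1/437048) = 1277887/437048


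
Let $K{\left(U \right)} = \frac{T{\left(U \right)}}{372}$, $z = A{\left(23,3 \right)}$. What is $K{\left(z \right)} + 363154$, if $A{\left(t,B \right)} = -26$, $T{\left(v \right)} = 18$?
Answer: $\frac{22515551}{62} \approx 3.6315 \cdot 10^{5}$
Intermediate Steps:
$z = -26$
$K{\left(U \right)} = \frac{3}{62}$ ($K{\left(U \right)} = \frac{18}{372} = 18 \cdot \frac{1}{372} = \frac{3}{62}$)
$K{\left(z \right)} + 363154 = \frac{3}{62} + 363154 = \frac{22515551}{62}$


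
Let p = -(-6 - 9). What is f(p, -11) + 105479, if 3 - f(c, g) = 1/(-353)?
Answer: 37235147/353 ≈ 1.0548e+5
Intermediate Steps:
p = 15 (p = -1*(-15) = 15)
f(c, g) = 1060/353 (f(c, g) = 3 - 1/(-353) = 3 - 1*(-1/353) = 3 + 1/353 = 1060/353)
f(p, -11) + 105479 = 1060/353 + 105479 = 37235147/353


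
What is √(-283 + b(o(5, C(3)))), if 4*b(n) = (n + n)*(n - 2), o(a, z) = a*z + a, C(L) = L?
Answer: I*√103 ≈ 10.149*I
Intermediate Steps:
o(a, z) = a + a*z
b(n) = n*(-2 + n)/2 (b(n) = ((n + n)*(n - 2))/4 = ((2*n)*(-2 + n))/4 = (2*n*(-2 + n))/4 = n*(-2 + n)/2)
√(-283 + b(o(5, C(3)))) = √(-283 + (5*(1 + 3))*(-2 + 5*(1 + 3))/2) = √(-283 + (5*4)*(-2 + 5*4)/2) = √(-283 + (½)*20*(-2 + 20)) = √(-283 + (½)*20*18) = √(-283 + 180) = √(-103) = I*√103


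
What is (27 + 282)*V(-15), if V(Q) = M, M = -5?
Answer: -1545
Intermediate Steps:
V(Q) = -5
(27 + 282)*V(-15) = (27 + 282)*(-5) = 309*(-5) = -1545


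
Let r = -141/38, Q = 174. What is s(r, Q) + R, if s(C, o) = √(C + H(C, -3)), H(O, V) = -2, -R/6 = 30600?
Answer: -183600 + I*√8246/38 ≈ -1.836e+5 + 2.3897*I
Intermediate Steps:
R = -183600 (R = -6*30600 = -183600)
r = -141/38 (r = -141*1/38 = -141/38 ≈ -3.7105)
s(C, o) = √(-2 + C) (s(C, o) = √(C - 2) = √(-2 + C))
s(r, Q) + R = √(-2 - 141/38) - 183600 = √(-217/38) - 183600 = I*√8246/38 - 183600 = -183600 + I*√8246/38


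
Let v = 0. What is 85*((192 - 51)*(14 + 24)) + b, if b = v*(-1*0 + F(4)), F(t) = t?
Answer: 455430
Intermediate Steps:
b = 0 (b = 0*(-1*0 + 4) = 0*(0 + 4) = 0*4 = 0)
85*((192 - 51)*(14 + 24)) + b = 85*((192 - 51)*(14 + 24)) + 0 = 85*(141*38) + 0 = 85*5358 + 0 = 455430 + 0 = 455430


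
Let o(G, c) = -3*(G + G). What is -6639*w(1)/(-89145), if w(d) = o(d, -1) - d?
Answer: -2213/4245 ≈ -0.52132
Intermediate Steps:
o(G, c) = -6*G
w(d) = -7*d (w(d) = -6*d - d = -7*d)
-6639*w(1)/(-89145) = -(-46473)/(-89145) = -6639*(-7)*(-1/89145) = 46473*(-1/89145) = -2213/4245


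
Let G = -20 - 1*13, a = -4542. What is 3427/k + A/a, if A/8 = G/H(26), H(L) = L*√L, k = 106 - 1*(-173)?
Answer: 3427/279 + 11*√26/127933 ≈ 12.284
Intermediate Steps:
k = 279 (k = 106 + 173 = 279)
H(L) = L^(3/2)
G = -33 (G = -20 - 13 = -33)
A = -66*√26/169 (A = 8*(-33*√26/676) = -66*√26/169 ≈ -1.9913)
3427/k + A/a = 3427/279 - 66*√26/169/(-4542) = 3427*(1/279) - 66*√26/169*(-1/4542) = 3427/279 + 11*√26/127933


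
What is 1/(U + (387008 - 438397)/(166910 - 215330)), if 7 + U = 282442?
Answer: 48420/13675554089 ≈ 3.5406e-6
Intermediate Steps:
U = 282435 (U = -7 + 282442 = 282435)
1/(U + (387008 - 438397)/(166910 - 215330)) = 1/(282435 + (387008 - 438397)/(166910 - 215330)) = 1/(282435 - 51389/(-48420)) = 1/(282435 - 51389*(-1/48420)) = 1/(282435 + 51389/48420) = 1/(13675554089/48420) = 48420/13675554089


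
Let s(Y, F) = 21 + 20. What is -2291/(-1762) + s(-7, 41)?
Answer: 74533/1762 ≈ 42.300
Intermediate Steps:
s(Y, F) = 41
-2291/(-1762) + s(-7, 41) = -2291/(-1762) + 41 = -2291*(-1/1762) + 41 = 2291/1762 + 41 = 74533/1762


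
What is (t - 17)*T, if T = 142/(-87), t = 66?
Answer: -6958/87 ≈ -79.977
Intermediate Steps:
T = -142/87 (T = 142*(-1/87) = -142/87 ≈ -1.6322)
(t - 17)*T = (66 - 17)*(-142/87) = 49*(-142/87) = -6958/87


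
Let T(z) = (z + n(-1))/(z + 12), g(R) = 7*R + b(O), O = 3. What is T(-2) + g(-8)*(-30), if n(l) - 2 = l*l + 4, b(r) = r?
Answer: 3181/2 ≈ 1590.5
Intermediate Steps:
g(R) = 3 + 7*R (g(R) = 7*R + 3 = 3 + 7*R)
n(l) = 6 + l² (n(l) = 2 + (l*l + 4) = 2 + (l² + 4) = 2 + (4 + l²) = 6 + l²)
T(z) = (7 + z)/(12 + z) (T(z) = (z + (6 + (-1)²))/(z + 12) = (z + (6 + 1))/(12 + z) = (z + 7)/(12 + z) = (7 + z)/(12 + z))
T(-2) + g(-8)*(-30) = (7 - 2)/(12 - 2) + (3 + 7*(-8))*(-30) = 5/10 + (3 - 56)*(-30) = (⅒)*5 - 53*(-30) = ½ + 1590 = 3181/2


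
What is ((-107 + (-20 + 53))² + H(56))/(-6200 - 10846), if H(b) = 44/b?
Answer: -76675/238644 ≈ -0.32129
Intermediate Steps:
((-107 + (-20 + 53))² + H(56))/(-6200 - 10846) = ((-107 + (-20 + 53))² + 44/56)/(-6200 - 10846) = ((-107 + 33)² + 44*(1/56))/(-17046) = ((-74)² + 11/14)*(-1/17046) = (5476 + 11/14)*(-1/17046) = (76675/14)*(-1/17046) = -76675/238644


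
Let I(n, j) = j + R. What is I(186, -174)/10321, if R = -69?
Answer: -243/10321 ≈ -0.023544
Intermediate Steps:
I(n, j) = -69 + j (I(n, j) = j - 69 = -69 + j)
I(186, -174)/10321 = (-69 - 174)/10321 = -243*1/10321 = -243/10321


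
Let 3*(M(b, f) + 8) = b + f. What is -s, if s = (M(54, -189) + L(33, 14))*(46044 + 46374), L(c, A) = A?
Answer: 3604302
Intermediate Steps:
M(b, f) = -8 + b/3 + f/3 (M(b, f) = -8 + (b + f)/3 = -8 + (b/3 + f/3) = -8 + b/3 + f/3)
s = -3604302 (s = ((-8 + (⅓)*54 + (⅓)*(-189)) + 14)*(46044 + 46374) = ((-8 + 18 - 63) + 14)*92418 = (-53 + 14)*92418 = -39*92418 = -3604302)
-s = -1*(-3604302) = 3604302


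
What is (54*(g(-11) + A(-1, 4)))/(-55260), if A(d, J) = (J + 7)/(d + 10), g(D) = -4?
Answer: 5/1842 ≈ 0.0027144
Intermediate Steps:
A(d, J) = (7 + J)/(10 + d)
(54*(g(-11) + A(-1, 4)))/(-55260) = (54*(-4 + (7 + 4)/(10 - 1)))/(-55260) = (54*(-4 + 11/9))*(-1/55260) = (54*(-25/9))*(-1/55260) = -150*(-1/55260) = 5/1842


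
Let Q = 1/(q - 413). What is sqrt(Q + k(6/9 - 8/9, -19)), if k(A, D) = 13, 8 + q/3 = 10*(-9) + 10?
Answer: 20*sqrt(14894)/677 ≈ 3.6053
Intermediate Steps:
q = -264 (q = -24 + 3*(10*(-9) + 10) = -24 + 3*(-90 + 10) = -24 + 3*(-80) = -24 - 240 = -264)
Q = -1/677 (Q = 1/(-264 - 413) = 1/(-677) = -1/677 ≈ -0.0014771)
sqrt(Q + k(6/9 - 8/9, -19)) = sqrt(-1/677 + 13) = sqrt(8800/677) = 20*sqrt(14894)/677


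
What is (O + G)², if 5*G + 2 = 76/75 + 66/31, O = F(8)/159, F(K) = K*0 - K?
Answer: 12049013824/379610015625 ≈ 0.031740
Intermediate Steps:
F(K) = -K (F(K) = 0 - K = -K)
O = -8/159 (O = -1*8/159 = -8*1/159 = -8/159 ≈ -0.050314)
G = 2656/11625 (G = -⅖ + (76/75 + 66/31)/5 = -⅖ + (⅕)*(7306/2325) = -⅖ + 7306/11625 = 2656/11625 ≈ 0.22847)
(O + G)² = (-8/159 + 2656/11625)² = (109768/616125)² = 12049013824/379610015625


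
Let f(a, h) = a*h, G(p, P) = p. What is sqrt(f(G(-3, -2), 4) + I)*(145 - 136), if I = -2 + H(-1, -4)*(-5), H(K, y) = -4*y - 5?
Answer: 9*I*sqrt(69) ≈ 74.76*I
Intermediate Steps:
H(K, y) = -5 - 4*y
I = -57 (I = -2 + (-5 - 4*(-4))*(-5) = -2 + (-5 + 16)*(-5) = -2 + 11*(-5) = -2 - 55 = -57)
sqrt(f(G(-3, -2), 4) + I)*(145 - 136) = sqrt(-3*4 - 57)*(145 - 136) = sqrt(-12 - 57)*9 = sqrt(-69)*9 = (I*sqrt(69))*9 = 9*I*sqrt(69)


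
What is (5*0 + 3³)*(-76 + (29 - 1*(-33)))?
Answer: -378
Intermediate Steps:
(5*0 + 3³)*(-76 + (29 - 1*(-33))) = (0 + 27)*(-76 + (29 + 33)) = 27*(-76 + 62) = 27*(-14) = -378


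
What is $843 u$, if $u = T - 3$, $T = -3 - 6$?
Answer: $-10116$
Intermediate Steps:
$T = -9$
$u = -12$ ($u = -9 - 3 = -12$)
$843 u = 843 \left(-12\right) = -10116$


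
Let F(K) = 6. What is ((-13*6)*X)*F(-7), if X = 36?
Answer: -16848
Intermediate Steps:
((-13*6)*X)*F(-7) = (-13*6*36)*6 = -78*36*6 = -2808*6 = -16848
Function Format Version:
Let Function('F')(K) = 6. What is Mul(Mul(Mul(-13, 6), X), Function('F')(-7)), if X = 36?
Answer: -16848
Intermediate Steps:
Mul(Mul(Mul(-13, 6), X), Function('F')(-7)) = Mul(Mul(Mul(-13, 6), 36), 6) = Mul(Mul(-78, 36), 6) = Mul(-2808, 6) = -16848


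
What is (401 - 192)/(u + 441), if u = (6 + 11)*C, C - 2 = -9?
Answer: 209/322 ≈ 0.64907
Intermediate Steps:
C = -7 (C = 2 - 9 = -7)
u = -119 (u = (6 + 11)*(-7) = 17*(-7) = -119)
(401 - 192)/(u + 441) = (401 - 192)/(-119 + 441) = 209/322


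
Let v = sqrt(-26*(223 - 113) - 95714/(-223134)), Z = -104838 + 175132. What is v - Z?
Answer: -70294 + I*sqrt(35593639836621)/111567 ≈ -70294.0 + 53.475*I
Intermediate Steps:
Z = 70294
v = I*sqrt(35593639836621)/111567 (v = sqrt(-26*110 - 95714*(-1/223134)) = sqrt(-2860 + 47857/111567) = sqrt(-319033763/111567) = I*sqrt(35593639836621)/111567 ≈ 53.475*I)
v - Z = I*sqrt(35593639836621)/111567 - 1*70294 = I*sqrt(35593639836621)/111567 - 70294 = -70294 + I*sqrt(35593639836621)/111567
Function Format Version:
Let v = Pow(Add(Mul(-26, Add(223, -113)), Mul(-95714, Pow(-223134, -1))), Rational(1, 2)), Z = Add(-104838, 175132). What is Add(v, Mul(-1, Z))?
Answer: Add(-70294, Mul(Rational(1, 111567), I, Pow(35593639836621, Rational(1, 2)))) ≈ Add(-70294., Mul(53.475, I))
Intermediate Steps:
Z = 70294
v = Mul(Rational(1, 111567), I, Pow(35593639836621, Rational(1, 2))) (v = Pow(Add(Mul(-26, 110), Mul(-95714, Rational(-1, 223134))), Rational(1, 2)) = Pow(Add(-2860, Rational(47857, 111567)), Rational(1, 2)) = Pow(Rational(-319033763, 111567), Rational(1, 2)) = Mul(Rational(1, 111567), I, Pow(35593639836621, Rational(1, 2))) ≈ Mul(53.475, I))
Add(v, Mul(-1, Z)) = Add(Mul(Rational(1, 111567), I, Pow(35593639836621, Rational(1, 2))), Mul(-1, 70294)) = Add(Mul(Rational(1, 111567), I, Pow(35593639836621, Rational(1, 2))), -70294) = Add(-70294, Mul(Rational(1, 111567), I, Pow(35593639836621, Rational(1, 2))))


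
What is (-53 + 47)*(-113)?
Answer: 678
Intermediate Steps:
(-53 + 47)*(-113) = -6*(-113) = 678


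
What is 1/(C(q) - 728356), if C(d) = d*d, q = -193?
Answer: -1/691107 ≈ -1.4470e-6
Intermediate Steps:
C(d) = d²
1/(C(q) - 728356) = 1/((-193)² - 728356) = 1/(37249 - 728356) = 1/(-691107) = -1/691107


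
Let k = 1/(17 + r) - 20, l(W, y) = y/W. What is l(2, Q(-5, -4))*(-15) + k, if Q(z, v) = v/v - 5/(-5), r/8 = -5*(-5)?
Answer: -7594/217 ≈ -34.995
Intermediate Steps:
r = 200 (r = 8*(-5*(-5)) = 8*25 = 200)
Q(z, v) = 2 (Q(z, v) = 1 - 5*(-⅕) = 1 + 1 = 2)
k = -4339/217 (k = 1/(17 + 200) - 20 = 1/217 - 20 = -4339/217 ≈ -19.995)
l(2, Q(-5, -4))*(-15) + k = (2/2)*(-15) - 4339/217 = (2*(½))*(-15) - 4339/217 = 1*(-15) - 4339/217 = -15 - 4339/217 = -7594/217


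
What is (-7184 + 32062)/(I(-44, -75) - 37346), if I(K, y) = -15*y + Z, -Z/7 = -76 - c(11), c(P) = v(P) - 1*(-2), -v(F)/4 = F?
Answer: -24878/35983 ≈ -0.69138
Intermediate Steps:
v(F) = -4*F
c(P) = 2 - 4*P (c(P) = -4*P - 1*(-2) = -4*P + 2 = 2 - 4*P)
Z = 238 (Z = -7*(-76 - (2 - 4*11)) = -7*(-76 - (2 - 44)) = -7*(-76 - 1*(-42)) = -7*(-76 + 42) = -7*(-34) = 238)
I(K, y) = 238 - 15*y (I(K, y) = -15*y + 238 = 238 - 15*y)
(-7184 + 32062)/(I(-44, -75) - 37346) = (-7184 + 32062)/((238 - 15*(-75)) - 37346) = 24878/((238 + 1125) - 37346) = 24878/(1363 - 37346) = 24878/(-35983) = 24878*(-1/35983) = -24878/35983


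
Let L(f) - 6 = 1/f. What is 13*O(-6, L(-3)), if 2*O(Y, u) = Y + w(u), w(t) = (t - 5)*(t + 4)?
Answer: 26/9 ≈ 2.8889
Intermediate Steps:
w(t) = (-5 + t)*(4 + t)
L(f) = 6 + 1/f
O(Y, u) = -10 + Y/2 + u²/2 - u/2 (O(Y, u) = (Y + (-20 + u² - u))/2 = (-20 + Y + u² - u)/2 = -10 + Y/2 + u²/2 - u/2)
13*O(-6, L(-3)) = 13*(-10 + (½)*(-6) + (6 + 1/(-3))²/2 - (6 + 1/(-3))/2) = 13*(-10 - 3 + (6 - ⅓)²/2 - (6 - ⅓)/2) = 13*(-10 - 3 + (17/3)²/2 - ½*17/3) = 13*(-10 - 3 + (½)*(289/9) - 17/6) = 13*(-10 - 3 + 289/18 - 17/6) = 13*(2/9) = 26/9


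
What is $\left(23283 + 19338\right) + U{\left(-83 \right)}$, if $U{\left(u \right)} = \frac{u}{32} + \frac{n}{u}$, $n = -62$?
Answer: $\frac{113196471}{2656} \approx 42619.0$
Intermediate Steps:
$U{\left(u \right)} = - \frac{62}{u} + \frac{u}{32}$ ($U{\left(u \right)} = \frac{u}{32} - \frac{62}{u} = - \frac{62}{u} + \frac{u}{32}$)
$\left(23283 + 19338\right) + U{\left(-83 \right)} = \left(23283 + 19338\right) + \left(- \frac{62}{-83} + \frac{1}{32} \left(-83\right)\right) = 42621 - \frac{4905}{2656} = \frac{113196471}{2656}$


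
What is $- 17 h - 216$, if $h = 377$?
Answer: $-6625$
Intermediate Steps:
$- 17 h - 216 = \left(-17\right) 377 - 216 = -6409 - 216 = -6625$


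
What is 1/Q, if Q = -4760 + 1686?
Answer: -1/3074 ≈ -0.00032531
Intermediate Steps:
Q = -3074
1/Q = 1/(-3074) = -1/3074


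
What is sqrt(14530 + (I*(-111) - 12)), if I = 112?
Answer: sqrt(2086) ≈ 45.673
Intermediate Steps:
sqrt(14530 + (I*(-111) - 12)) = sqrt(14530 + (112*(-111) - 12)) = sqrt(14530 + (-12432 - 12)) = sqrt(14530 - 12444) = sqrt(2086)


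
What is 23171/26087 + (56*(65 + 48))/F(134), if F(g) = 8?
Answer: 20657988/26087 ≈ 791.89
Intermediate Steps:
23171/26087 + (56*(65 + 48))/F(134) = 23171/26087 + (56*(65 + 48))/8 = 23171*(1/26087) + (56*113)*(1/8) = 23171/26087 + 6328*(1/8) = 23171/26087 + 791 = 20657988/26087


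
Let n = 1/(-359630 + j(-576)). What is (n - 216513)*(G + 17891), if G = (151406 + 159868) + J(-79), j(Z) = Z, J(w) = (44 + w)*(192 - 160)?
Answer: -25583993908387555/360206 ≈ -7.1026e+10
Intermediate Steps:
J(w) = 1408 + 32*w (J(w) = (44 + w)*32 = 1408 + 32*w)
n = -1/360206 (n = 1/(-359630 - 576) = 1/(-360206) = -1/360206 ≈ -2.7762e-6)
G = 310154 (G = (151406 + 159868) + (1408 + 32*(-79)) = 311274 + (1408 - 2528) = 311274 - 1120 = 310154)
(n - 216513)*(G + 17891) = (-1/360206 - 216513)*(310154 + 17891) = -77989281679/360206*328045 = -25583993908387555/360206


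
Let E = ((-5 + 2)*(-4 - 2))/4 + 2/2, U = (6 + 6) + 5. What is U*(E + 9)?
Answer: 493/2 ≈ 246.50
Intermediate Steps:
U = 17 (U = 12 + 5 = 17)
E = 11/2 (E = -3*(-6)*(¼) + 2*(½) = 18*(¼) + 1 = 9/2 + 1 = 11/2 ≈ 5.5000)
U*(E + 9) = 17*(11/2 + 9) = 17*(29/2) = 493/2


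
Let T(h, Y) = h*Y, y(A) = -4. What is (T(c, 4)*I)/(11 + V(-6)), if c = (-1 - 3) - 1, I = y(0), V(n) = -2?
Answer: 80/9 ≈ 8.8889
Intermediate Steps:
I = -4
c = -5 (c = -4 - 1 = -5)
T(h, Y) = Y*h
(T(c, 4)*I)/(11 + V(-6)) = ((4*(-5))*(-4))/(11 - 2) = -20*(-4)/9 = 80*(⅑) = 80/9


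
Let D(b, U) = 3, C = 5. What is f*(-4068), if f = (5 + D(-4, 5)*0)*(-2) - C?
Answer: 61020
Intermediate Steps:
f = -15 (f = (5 + 3*0)*(-2) - 1*5 = (5 + 0)*(-2) - 5 = 5*(-2) - 5 = -10 - 5 = -15)
f*(-4068) = -15*(-4068) = 61020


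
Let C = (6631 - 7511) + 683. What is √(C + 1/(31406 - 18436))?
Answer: I*√33139504330/12970 ≈ 14.036*I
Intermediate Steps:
C = -197 (C = -880 + 683 = -197)
√(C + 1/(31406 - 18436)) = √(-197 + 1/(31406 - 18436)) = √(-197 + 1/12970) = √(-2555089/12970) = I*√33139504330/12970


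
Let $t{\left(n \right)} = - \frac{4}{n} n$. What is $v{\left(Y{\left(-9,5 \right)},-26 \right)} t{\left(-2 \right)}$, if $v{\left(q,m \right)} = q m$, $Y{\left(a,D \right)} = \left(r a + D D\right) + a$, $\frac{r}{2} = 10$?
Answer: $-17056$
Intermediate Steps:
$r = 20$ ($r = 2 \cdot 10 = 20$)
$Y{\left(a,D \right)} = D^{2} + 21 a$ ($Y{\left(a,D \right)} = \left(20 a + D D\right) + a = \left(20 a + D^{2}\right) + a = \left(D^{2} + 20 a\right) + a = D^{2} + 21 a$)
$v{\left(q,m \right)} = m q$
$t{\left(n \right)} = -4$
$v{\left(Y{\left(-9,5 \right)},-26 \right)} t{\left(-2 \right)} = - 26 \left(5^{2} + 21 \left(-9\right)\right) \left(-4\right) = - 26 \left(25 - 189\right) \left(-4\right) = \left(-26\right) \left(-164\right) \left(-4\right) = 4264 \left(-4\right) = -17056$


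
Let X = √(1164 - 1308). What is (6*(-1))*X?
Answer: -72*I ≈ -72.0*I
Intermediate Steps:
X = 12*I (X = √(-144) = 12*I ≈ 12.0*I)
(6*(-1))*X = (6*(-1))*(12*I) = -72*I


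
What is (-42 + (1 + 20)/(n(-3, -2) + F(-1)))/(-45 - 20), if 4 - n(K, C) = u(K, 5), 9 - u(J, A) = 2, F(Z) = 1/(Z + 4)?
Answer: 399/520 ≈ 0.76731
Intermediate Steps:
F(Z) = 1/(4 + Z)
u(J, A) = 7 (u(J, A) = 9 - 1*2 = 9 - 2 = 7)
n(K, C) = -3 (n(K, C) = 4 - 1*7 = 4 - 7 = -3)
(-42 + (1 + 20)/(n(-3, -2) + F(-1)))/(-45 - 20) = (-42 + (1 + 20)/(-3 + 1/(4 - 1)))/(-45 - 20) = (-42 + 21/(-3 + 1/3))/(-65) = (-42 + 21/(-3 + ⅓))*(-1/65) = (-42 + 21/(-8/3))*(-1/65) = (-42 + 21*(-3/8))*(-1/65) = (-42 - 63/8)*(-1/65) = -399/8*(-1/65) = 399/520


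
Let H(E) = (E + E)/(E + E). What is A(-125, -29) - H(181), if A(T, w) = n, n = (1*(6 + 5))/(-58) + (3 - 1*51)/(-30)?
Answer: 119/290 ≈ 0.41034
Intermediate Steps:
H(E) = 1 (H(E) = (2*E)/((2*E)) = (2*E)*(1/(2*E)) = 1)
n = 409/290 (n = (1*11)*(-1/58) + (3 - 51)*(-1/30) = 11*(-1/58) - 48*(-1/30) = -11/58 + 8/5 = 409/290 ≈ 1.4103)
A(T, w) = 409/290
A(-125, -29) - H(181) = 409/290 - 1*1 = 409/290 - 1 = 119/290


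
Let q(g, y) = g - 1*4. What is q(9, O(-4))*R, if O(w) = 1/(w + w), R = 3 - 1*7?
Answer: -20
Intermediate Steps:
R = -4 (R = 3 - 7 = -4)
O(w) = 1/(2*w)
q(g, y) = -4 + g (q(g, y) = g - 4 = -4 + g)
q(9, O(-4))*R = (-4 + 9)*(-4) = 5*(-4) = -20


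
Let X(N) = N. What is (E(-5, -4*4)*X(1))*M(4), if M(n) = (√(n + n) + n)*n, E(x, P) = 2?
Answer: 32 + 16*√2 ≈ 54.627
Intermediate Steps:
M(n) = n*(n + √2*√n) (M(n) = (√(2*n) + n)*n = (√2*√n + n)*n = (n + √2*√n)*n = n*(n + √2*√n))
(E(-5, -4*4)*X(1))*M(4) = (2*1)*(4² + √2*4^(3/2)) = 2*(16 + √2*8) = 2*(16 + 8*√2) = 32 + 16*√2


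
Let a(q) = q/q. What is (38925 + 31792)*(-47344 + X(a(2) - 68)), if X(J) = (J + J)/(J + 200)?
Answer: -445296887262/133 ≈ -3.3481e+9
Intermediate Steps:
a(q) = 1
X(J) = 2*J/(200 + J) (X(J) = (2*J)/(200 + J) = 2*J/(200 + J))
(38925 + 31792)*(-47344 + X(a(2) - 68)) = (38925 + 31792)*(-47344 + 2*(1 - 68)/(200 + (1 - 68))) = 70717*(-47344 + 2*(-67)/(200 - 67)) = 70717*(-47344 + 2*(-67)/133) = 70717*(-47344 + 2*(-67)*(1/133)) = 70717*(-47344 - 134/133) = 70717*(-6296886/133) = -445296887262/133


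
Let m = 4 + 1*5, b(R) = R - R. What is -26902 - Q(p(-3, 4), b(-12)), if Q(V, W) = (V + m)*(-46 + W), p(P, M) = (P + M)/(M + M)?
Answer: -105929/4 ≈ -26482.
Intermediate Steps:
b(R) = 0
p(P, M) = (M + P)/(2*M) (p(P, M) = (M + P)/((2*M)) = (M + P)*(1/(2*M)) = (M + P)/(2*M))
m = 9 (m = 4 + 5 = 9)
Q(V, W) = (-46 + W)*(9 + V) (Q(V, W) = (V + 9)*(-46 + W) = (9 + V)*(-46 + W) = (-46 + W)*(9 + V))
-26902 - Q(p(-3, 4), b(-12)) = -26902 - (-414 - 23*(4 - 3)/4 + 9*0 + ((1/2)*(4 - 3)/4)*0) = -26902 - (-414 - 23/4 + 0 + ((1/2)*(1/4)*1)*0) = -26902 - (-414 - 46*1/8 + 0 + (1/8)*0) = -26902 - (-414 - 23/4 + 0 + 0) = -26902 - 1*(-1679/4) = -26902 + 1679/4 = -105929/4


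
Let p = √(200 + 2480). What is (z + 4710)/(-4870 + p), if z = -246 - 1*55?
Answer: -2147183/2371422 - 4409*√670/11857110 ≈ -0.91507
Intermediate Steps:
p = 2*√670 (p = √2680 = 2*√670 ≈ 51.769)
z = -301 (z = -246 - 55 = -301)
(z + 4710)/(-4870 + p) = (-301 + 4710)/(-4870 + 2*√670) = 4409/(-4870 + 2*√670)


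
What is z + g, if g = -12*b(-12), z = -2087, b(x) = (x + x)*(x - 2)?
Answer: -6119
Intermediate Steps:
b(x) = 2*x*(-2 + x) (b(x) = (2*x)*(-2 + x) = 2*x*(-2 + x))
g = -4032 (g = -24*(-12)*(-2 - 12) = -24*(-12)*(-14) = -12*336 = -4032)
z + g = -2087 - 4032 = -6119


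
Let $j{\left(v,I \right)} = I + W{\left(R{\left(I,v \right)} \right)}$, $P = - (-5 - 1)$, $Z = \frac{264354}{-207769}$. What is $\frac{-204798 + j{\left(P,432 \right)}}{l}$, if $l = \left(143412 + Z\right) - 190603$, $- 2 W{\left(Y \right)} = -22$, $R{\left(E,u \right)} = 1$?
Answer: $\frac{42458633995}{9805091233} \approx 4.3303$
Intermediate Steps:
$W{\left(Y \right)} = 11$ ($W{\left(Y \right)} = \left(- \frac{1}{2}\right) \left(-22\right) = 11$)
$Z = - \frac{264354}{207769}$ ($Z = 264354 \left(- \frac{1}{207769}\right) = - \frac{264354}{207769} \approx -1.2723$)
$P = 6$ ($P = \left(-1\right) \left(-6\right) = 6$)
$j{\left(v,I \right)} = 11 + I$ ($j{\left(v,I \right)} = I + 11 = 11 + I$)
$l = - \frac{9805091233}{207769}$ ($l = \left(143412 - \frac{264354}{207769}\right) - 190603 = \frac{29796303474}{207769} - 190603 = - \frac{9805091233}{207769} \approx -47192.0$)
$\frac{-204798 + j{\left(P,432 \right)}}{l} = \frac{-204798 + \left(11 + 432\right)}{- \frac{9805091233}{207769}} = \left(-204798 + 443\right) \left(- \frac{207769}{9805091233}\right) = \left(-204355\right) \left(- \frac{207769}{9805091233}\right) = \frac{42458633995}{9805091233}$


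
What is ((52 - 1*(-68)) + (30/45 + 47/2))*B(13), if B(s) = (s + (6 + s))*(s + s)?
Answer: 359840/3 ≈ 1.1995e+5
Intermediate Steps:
B(s) = 2*s*(6 + 2*s) (B(s) = (6 + 2*s)*(2*s) = 2*s*(6 + 2*s))
((52 - 1*(-68)) + (30/45 + 47/2))*B(13) = ((52 - 1*(-68)) + (30/45 + 47/2))*(4*13*(3 + 13)) = ((52 + 68) + (30*(1/45) + 47*(½)))*(4*13*16) = (120 + (⅔ + 47/2))*832 = (120 + 145/6)*832 = (865/6)*832 = 359840/3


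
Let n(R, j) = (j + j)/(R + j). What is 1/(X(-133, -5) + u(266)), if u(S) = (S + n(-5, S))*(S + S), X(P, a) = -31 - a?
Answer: 261/37210870 ≈ 7.0141e-6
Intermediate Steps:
n(R, j) = 2*j/(R + j) (n(R, j) = (2*j)/(R + j) = 2*j/(R + j))
u(S) = 2*S*(S + 2*S/(-5 + S)) (u(S) = (S + 2*S/(-5 + S))*(S + S) = (S + 2*S/(-5 + S))*(2*S) = 2*S*(S + 2*S/(-5 + S)))
1/(X(-133, -5) + u(266)) = 1/((-31 - 1*(-5)) + 2*266²*(-3 + 266)/(-5 + 266)) = 1/((-31 + 5) + 2*70756*263/261) = 1/(-26 + 2*70756*(1/261)*263) = 1/(-26 + 37217656/261) = 1/(37210870/261) = 261/37210870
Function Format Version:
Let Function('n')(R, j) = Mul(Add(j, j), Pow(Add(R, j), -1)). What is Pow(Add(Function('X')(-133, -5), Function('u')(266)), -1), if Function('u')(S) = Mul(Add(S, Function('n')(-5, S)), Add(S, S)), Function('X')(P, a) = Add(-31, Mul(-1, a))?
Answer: Rational(261, 37210870) ≈ 7.0141e-6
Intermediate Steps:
Function('n')(R, j) = Mul(2, j, Pow(Add(R, j), -1)) (Function('n')(R, j) = Mul(Mul(2, j), Pow(Add(R, j), -1)) = Mul(2, j, Pow(Add(R, j), -1)))
Function('u')(S) = Mul(2, S, Add(S, Mul(2, S, Pow(Add(-5, S), -1)))) (Function('u')(S) = Mul(Add(S, Mul(2, S, Pow(Add(-5, S), -1))), Add(S, S)) = Mul(Add(S, Mul(2, S, Pow(Add(-5, S), -1))), Mul(2, S)) = Mul(2, S, Add(S, Mul(2, S, Pow(Add(-5, S), -1)))))
Pow(Add(Function('X')(-133, -5), Function('u')(266)), -1) = Pow(Add(Add(-31, Mul(-1, -5)), Mul(2, Pow(266, 2), Pow(Add(-5, 266), -1), Add(-3, 266))), -1) = Pow(Add(Add(-31, 5), Mul(2, 70756, Pow(261, -1), 263)), -1) = Pow(Add(-26, Mul(2, 70756, Rational(1, 261), 263)), -1) = Pow(Add(-26, Rational(37217656, 261)), -1) = Pow(Rational(37210870, 261), -1) = Rational(261, 37210870)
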